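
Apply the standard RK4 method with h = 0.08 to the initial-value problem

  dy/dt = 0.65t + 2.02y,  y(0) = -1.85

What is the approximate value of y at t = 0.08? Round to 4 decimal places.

-2.1723

RK4: k1 = f(t_n, y_n); k2 = f(t_n + h/2, y_n + (h/2)·k1); k3 = f(t_n + h/2, y_n + (h/2)·k2); k4 = f(t_n + h, y_n + h·k3); y_{n+1} = y_n + (h/6)·(k1 + 2k2 + 2k3 + k4).
t=0.000000, y=-1.850000:
  k1 = f(0.000000, -1.850000) = -3.737000
  k2 = f(0.040000, -1.999480) = -4.012950
  k3 = f(0.040000, -2.010518) = -4.035246
  k4 = f(0.080000, -2.172820) = -4.337096
  y ← -1.850000 + (0.08/6)·(k1 + 2k2 + 2k3 + k4) = -2.172273
y(0.08) ≈ -2.1723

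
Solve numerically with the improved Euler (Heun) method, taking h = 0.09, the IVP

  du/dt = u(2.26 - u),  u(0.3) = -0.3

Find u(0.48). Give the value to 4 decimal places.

Heun: k1 = f(t_n, u_n); k2 = f(t_n + h, u_n + h·k1); u_{n+1} = u_n + (h/2)·(k1 + k2).
t=0.300000, u=-0.300000:
  k1 = f(0.300000, -0.300000) = -0.768000
  k2 = f(0.390000, -0.369120) = -0.970461
  u ← -0.300000 + (0.09/2)·(-0.768000 + (-0.970461)) = -0.378231
t=0.390000, u=-0.378231:
  k1 = f(0.390000, -0.378231) = -0.997860
  k2 = f(0.480000, -0.468038) = -1.276826
  u ← -0.378231 + (0.09/2)·(-0.997860 + (-1.276826)) = -0.480592
u(0.48) ≈ -0.4806

-0.4806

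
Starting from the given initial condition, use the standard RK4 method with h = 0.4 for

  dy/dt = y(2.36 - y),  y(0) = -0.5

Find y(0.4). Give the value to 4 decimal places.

-1.8829

RK4: k1 = f(t_n, y_n); k2 = f(t_n + h/2, y_n + (h/2)·k1); k3 = f(t_n + h/2, y_n + (h/2)·k2); k4 = f(t_n + h, y_n + h·k3); y_{n+1} = y_n + (h/6)·(k1 + 2k2 + 2k3 + k4).
t=0.000000, y=-0.500000:
  k1 = f(0.000000, -0.500000) = -1.430000
  k2 = f(0.200000, -0.786000) = -2.472756
  k3 = f(0.200000, -0.994551) = -3.336273
  k4 = f(0.400000, -1.834509) = -7.694866
  y ← -0.500000 + (0.4/6)·(k1 + 2k2 + 2k3 + k4) = -1.882862
y(0.4) ≈ -1.8829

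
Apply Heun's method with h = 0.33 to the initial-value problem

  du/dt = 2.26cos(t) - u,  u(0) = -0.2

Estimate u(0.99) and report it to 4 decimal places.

Heun: k1 = f(t_n, u_n); k2 = f(t_n + h, u_n + h·k1); u_{n+1} = u_n + (h/2)·(k1 + k2).
t=0.000000, u=-0.200000:
  k1 = f(0.000000, -0.200000) = 2.460000
  k2 = f(0.330000, 0.611800) = 1.526256
  u ← -0.200000 + (0.33/2)·(2.460000 + 1.526256) = 0.457732
t=0.330000, u=0.457732:
  k1 = f(0.330000, 0.457732) = 1.680324
  k2 = f(0.660000, 1.012239) = 0.773143
  u ← 0.457732 + (0.33/2)·(1.680324 + 0.773143) = 0.862554
t=0.660000, u=0.862554:
  k1 = f(0.660000, 0.862554) = 0.922828
  k2 = f(0.990000, 1.167088) = 0.072952
  u ← 0.862554 + (0.33/2)·(0.922828 + 0.072952) = 1.026858
u(0.99) ≈ 1.0269

1.0269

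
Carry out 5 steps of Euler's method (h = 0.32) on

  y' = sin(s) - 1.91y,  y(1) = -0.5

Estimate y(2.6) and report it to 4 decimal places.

Euler: y_{n+1} = y_n + h·f(s_n, y_n).
s=1.000000, y=-0.500000: f=1.796471 → y ← -0.500000 + 0.32·1.796471 = 0.074871
s=1.320000, y=0.074871: f=0.825712 → y ← 0.074871 + 0.32·0.825712 = 0.339099
s=1.640000, y=0.339099: f=0.349928 → y ← 0.339099 + 0.32·0.349928 = 0.451076
s=1.960000, y=0.451076: f=0.063657 → y ← 0.451076 + 0.32·0.063657 = 0.471446
s=2.280000, y=0.471446: f=-0.141581 → y ← 0.471446 + 0.32·(-0.141581) = 0.426140
y(2.6) ≈ 0.4261

0.4261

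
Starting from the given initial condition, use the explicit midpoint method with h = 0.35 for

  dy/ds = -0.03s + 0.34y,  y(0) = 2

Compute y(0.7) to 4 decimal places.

2.5283

Midpoint: k1 = f(s_n, y_n); k2 = f(s_n + h/2, y_n + (h/2)·k1); y_{n+1} = y_n + h·k2.
s=0.000000, y=2.000000:
  k1 = f(0.000000, 2.000000) = 0.680000
  k2 = f(0.175000, 2.119000) = 0.715210
  y ← 2.000000 + 0.35·0.715210 = 2.250323
s=0.350000, y=2.250323:
  k1 = f(0.350000, 2.250323) = 0.754610
  k2 = f(0.525000, 2.382380) = 0.794259
  y ← 2.250323 + 0.35·0.794259 = 2.528314
y(0.7) ≈ 2.5283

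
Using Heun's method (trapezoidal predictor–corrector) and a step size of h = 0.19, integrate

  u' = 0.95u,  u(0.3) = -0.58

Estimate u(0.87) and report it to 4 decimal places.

-0.9942

Heun: k1 = f(x_n, u_n); k2 = f(x_n + h, u_n + h·k1); u_{n+1} = u_n + (h/2)·(k1 + k2).
x=0.300000, u=-0.580000:
  k1 = f(0.300000, -0.580000) = -0.551000
  k2 = f(0.490000, -0.684690) = -0.650455
  u ← -0.580000 + (0.19/2)·(-0.551000 + (-0.650455)) = -0.694138
x=0.490000, u=-0.694138:
  k1 = f(0.490000, -0.694138) = -0.659431
  k2 = f(0.680000, -0.819430) = -0.778459
  u ← -0.694138 + (0.19/2)·(-0.659431 + (-0.778459)) = -0.830738
x=0.680000, u=-0.830738:
  k1 = f(0.680000, -0.830738) = -0.789201
  k2 = f(0.870000, -0.980686) = -0.931652
  u ← -0.830738 + (0.19/2)·(-0.789201 + (-0.931652)) = -0.994219
u(0.87) ≈ -0.9942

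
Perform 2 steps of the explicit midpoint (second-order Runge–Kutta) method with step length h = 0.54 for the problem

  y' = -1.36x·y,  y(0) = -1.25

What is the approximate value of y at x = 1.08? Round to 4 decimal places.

Midpoint: k1 = f(x_n, y_n); k2 = f(x_n + h/2, y_n + (h/2)·k1); y_{n+1} = y_n + h·k2.
x=0.000000, y=-1.250000:
  k1 = f(0.000000, -1.250000) = 0.000000
  k2 = f(0.270000, -1.250000) = 0.459000
  y ← -1.250000 + 0.54·0.459000 = -1.002140
x=0.540000, y=-1.002140:
  k1 = f(0.540000, -1.002140) = 0.735972
  k2 = f(0.810000, -0.803428) = 0.885056
  y ← -1.002140 + 0.54·0.885056 = -0.524210
y(1.08) ≈ -0.5242

-0.5242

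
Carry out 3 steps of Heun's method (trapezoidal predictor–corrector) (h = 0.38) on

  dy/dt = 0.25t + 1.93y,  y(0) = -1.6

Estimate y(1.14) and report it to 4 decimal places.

Heun: k1 = f(t_n, y_n); k2 = f(t_n + h, y_n + h·k1); y_{n+1} = y_n + (h/2)·(k1 + k2).
t=0.000000, y=-1.600000:
  k1 = f(0.000000, -1.600000) = -3.088000
  k2 = f(0.380000, -2.773440) = -5.257739
  y ← -1.600000 + (0.38/2)·(-3.088000 + (-5.257739)) = -3.185690
t=0.380000, y=-3.185690:
  k1 = f(0.380000, -3.185690) = -6.053383
  k2 = f(0.760000, -5.485976) = -10.397933
  y ← -3.185690 + (0.38/2)·(-6.053383 + (-10.397933)) = -6.311440
t=0.760000, y=-6.311440:
  k1 = f(0.760000, -6.311440) = -11.991080
  k2 = f(1.140000, -10.868051) = -20.690338
  y ← -6.311440 + (0.38/2)·(-11.991080 + (-20.690338)) = -12.520910
y(1.14) ≈ -12.5209

-12.5209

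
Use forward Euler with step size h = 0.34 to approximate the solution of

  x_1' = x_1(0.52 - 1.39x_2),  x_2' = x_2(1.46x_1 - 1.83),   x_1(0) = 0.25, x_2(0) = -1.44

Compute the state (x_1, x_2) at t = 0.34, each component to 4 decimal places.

Euler on (x_1,x_2): x_1_{n+1} = x_1_n + h·x_1', x_2_{n+1} = x_2_n + h·x_2'.
0.000000: (0.250000, -1.440000); f=(0.630400, 2.109600) → (0.464336, -0.722736)
(x_1(0.34), x_2(0.34)) ≈ (0.4643, -0.7227)

0.4643, -0.7227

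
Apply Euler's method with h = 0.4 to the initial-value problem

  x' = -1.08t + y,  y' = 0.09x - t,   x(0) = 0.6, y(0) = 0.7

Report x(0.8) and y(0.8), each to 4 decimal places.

Euler on (x,y): x_{n+1} = x_n + h·x', y_{n+1} = y_n + h·y'.
0.000000: (0.600000, 0.700000); f=(0.700000, 0.054000) → (0.880000, 0.721600)
0.400000: (0.880000, 0.721600); f=(0.289600, -0.320800) → (0.995840, 0.593280)
(x(0.8), y(0.8)) ≈ (0.9958, 0.5933)

0.9958, 0.5933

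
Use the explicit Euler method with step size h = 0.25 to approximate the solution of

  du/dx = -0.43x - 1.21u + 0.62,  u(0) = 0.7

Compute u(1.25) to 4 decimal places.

Euler: u_{n+1} = u_n + h·f(x_n, u_n).
x=0.000000, u=0.700000: f=-0.227000 → u ← 0.700000 + 0.25·(-0.227000) = 0.643250
x=0.250000, u=0.643250: f=-0.265833 → u ← 0.643250 + 0.25·(-0.265833) = 0.576792
x=0.500000, u=0.576792: f=-0.292918 → u ← 0.576792 + 0.25·(-0.292918) = 0.503562
x=0.750000, u=0.503562: f=-0.311810 → u ← 0.503562 + 0.25·(-0.311810) = 0.425610
x=1.000000, u=0.425610: f=-0.324988 → u ← 0.425610 + 0.25·(-0.324988) = 0.344363
u(1.25) ≈ 0.3444

0.3444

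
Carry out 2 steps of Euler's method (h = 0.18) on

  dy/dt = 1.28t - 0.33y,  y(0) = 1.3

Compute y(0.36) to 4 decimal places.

1.1916

Euler: y_{n+1} = y_n + h·f(t_n, y_n).
t=0.000000, y=1.300000: f=-0.429000 → y ← 1.300000 + 0.18·(-0.429000) = 1.222780
t=0.180000, y=1.222780: f=-0.173117 → y ← 1.222780 + 0.18·(-0.173117) = 1.191619
y(0.36) ≈ 1.1916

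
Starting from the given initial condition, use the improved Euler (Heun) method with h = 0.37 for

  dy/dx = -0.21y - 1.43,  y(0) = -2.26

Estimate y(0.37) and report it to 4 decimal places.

-2.5998

Heun: k1 = f(x_n, y_n); k2 = f(x_n + h, y_n + h·k1); y_{n+1} = y_n + (h/2)·(k1 + k2).
x=0.000000, y=-2.260000:
  k1 = f(0.000000, -2.260000) = -0.955400
  k2 = f(0.370000, -2.613498) = -0.881165
  y ← -2.260000 + (0.37/2)·(-0.955400 + (-0.881165)) = -2.599765
y(0.37) ≈ -2.5998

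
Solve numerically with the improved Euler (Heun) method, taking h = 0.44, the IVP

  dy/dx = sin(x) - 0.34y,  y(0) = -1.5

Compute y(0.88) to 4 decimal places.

Heun: k1 = f(x_n, y_n); k2 = f(x_n + h, y_n + h·k1); y_{n+1} = y_n + (h/2)·(k1 + k2).
x=0.000000, y=-1.500000:
  k1 = f(0.000000, -1.500000) = 0.510000
  k2 = f(0.440000, -1.275600) = 0.859643
  y ← -1.500000 + (0.44/2)·(0.510000 + 0.859643) = -1.198678
x=0.440000, y=-1.198678:
  k1 = f(0.440000, -1.198678) = 0.833490
  k2 = f(0.880000, -0.831943) = 1.053599
  y ← -1.198678 + (0.44/2)·(0.833490 + 1.053599) = -0.783519
y(0.88) ≈ -0.7835

-0.7835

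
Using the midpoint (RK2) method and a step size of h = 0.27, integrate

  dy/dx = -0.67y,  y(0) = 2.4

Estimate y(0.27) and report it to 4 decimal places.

Midpoint: k1 = f(x_n, y_n); k2 = f(x_n + h/2, y_n + (h/2)·k1); y_{n+1} = y_n + h·k2.
x=0.000000, y=2.400000:
  k1 = f(0.000000, 2.400000) = -1.608000
  k2 = f(0.135000, 2.182920) = -1.462556
  y ← 2.400000 + 0.27·(-1.462556) = 2.005110
y(0.27) ≈ 2.0051

2.0051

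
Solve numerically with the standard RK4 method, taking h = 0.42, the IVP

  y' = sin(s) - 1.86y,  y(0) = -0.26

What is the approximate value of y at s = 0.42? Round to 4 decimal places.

-0.0510

RK4: k1 = f(s_n, y_n); k2 = f(s_n + h/2, y_n + (h/2)·k1); k3 = f(s_n + h/2, y_n + (h/2)·k2); k4 = f(s_n + h, y_n + h·k3); y_{n+1} = y_n + (h/6)·(k1 + 2k2 + 2k3 + k4).
s=0.000000, y=-0.260000:
  k1 = f(0.000000, -0.260000) = 0.483600
  k2 = f(0.210000, -0.158444) = 0.503166
  k3 = f(0.210000, -0.154335) = 0.495523
  k4 = f(0.420000, -0.051880) = 0.504258
  y ← -0.260000 + (0.42/6)·(k1 + 2k2 + 2k3 + k4) = -0.051033
y(0.42) ≈ -0.0510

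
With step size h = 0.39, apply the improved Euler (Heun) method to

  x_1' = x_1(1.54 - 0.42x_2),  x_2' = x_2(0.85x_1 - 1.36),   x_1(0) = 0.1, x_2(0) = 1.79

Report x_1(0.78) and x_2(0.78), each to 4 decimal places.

0.2270, 0.7196

Heun on (x_1,x_2): k1 = f(t_n, state_n); k2 = f(t_n + h, state_n + h·k1); state_{n+1} = state_n + (h/2)·(k1 + k2).
0.000000: (0.100000, 1.790000)
  k1 = (0.078820, -2.282250)
  predictor → (0.130740, 0.899922)
  k2 = (0.151924, -1.123887)
  → (0.144995, 1.125803)
0.390000: (0.144995, 1.125803)
  k1 = (0.154733, -1.392342)
  predictor → (0.205341, 0.582790)
  k2 = (0.265964, -0.690874)
  → (0.227031, 0.719576)
(x_1(0.78), x_2(0.78)) ≈ (0.2270, 0.7196)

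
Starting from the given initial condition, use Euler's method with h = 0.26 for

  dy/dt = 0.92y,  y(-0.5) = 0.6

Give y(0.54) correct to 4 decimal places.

1.4149

Euler: y_{n+1} = y_n + h·f(t_n, y_n).
t=-0.500000, y=0.600000: f=0.552000 → y ← 0.600000 + 0.26·0.552000 = 0.743520
t=-0.240000, y=0.743520: f=0.684038 → y ← 0.743520 + 0.26·0.684038 = 0.921370
t=0.020000, y=0.921370: f=0.847660 → y ← 0.921370 + 0.26·0.847660 = 1.141762
t=0.280000, y=1.141762: f=1.050421 → y ← 1.141762 + 0.26·1.050421 = 1.414871
y(0.54) ≈ 1.4149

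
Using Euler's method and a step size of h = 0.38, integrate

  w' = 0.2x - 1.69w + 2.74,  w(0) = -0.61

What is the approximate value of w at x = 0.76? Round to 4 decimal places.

1.3645

Euler: w_{n+1} = w_n + h·f(x_n, w_n).
x=0.000000, w=-0.610000: f=3.770900 → w ← -0.610000 + 0.38·3.770900 = 0.822942
x=0.380000, w=0.822942: f=1.425228 → w ← 0.822942 + 0.38·1.425228 = 1.364529
w(0.76) ≈ 1.3645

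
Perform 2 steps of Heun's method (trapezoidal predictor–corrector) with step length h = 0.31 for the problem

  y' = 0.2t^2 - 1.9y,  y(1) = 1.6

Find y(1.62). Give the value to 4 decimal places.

Heun: k1 = f(t_n, y_n); k2 = f(t_n + h, y_n + h·k1); y_{n+1} = y_n + (h/2)·(k1 + k2).
t=1.000000, y=1.600000:
  k1 = f(1.000000, 1.600000) = -2.840000
  k2 = f(1.310000, 0.719600) = -1.024020
  y ← 1.600000 + (0.31/2)·(-2.840000 + (-1.024020)) = 1.001077
t=1.310000, y=1.001077:
  k1 = f(1.310000, 1.001077) = -1.558826
  k2 = f(1.620000, 0.517841) = -0.459018
  y ← 1.001077 + (0.31/2)·(-1.558826 + (-0.459018)) = 0.688311
y(1.62) ≈ 0.6883

0.6883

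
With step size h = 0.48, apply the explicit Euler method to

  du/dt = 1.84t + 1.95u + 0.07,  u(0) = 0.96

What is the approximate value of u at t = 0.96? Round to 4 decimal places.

4.1208

Euler: u_{n+1} = u_n + h·f(t_n, u_n).
t=0.000000, u=0.960000: f=1.942000 → u ← 0.960000 + 0.48·1.942000 = 1.892160
t=0.480000, u=1.892160: f=4.642912 → u ← 1.892160 + 0.48·4.642912 = 4.120758
u(0.96) ≈ 4.1208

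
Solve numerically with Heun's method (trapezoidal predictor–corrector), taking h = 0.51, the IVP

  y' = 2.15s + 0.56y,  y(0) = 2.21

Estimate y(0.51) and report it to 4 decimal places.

Heun: k1 = f(s_n, y_n); k2 = f(s_n + h, y_n + h·k1); y_{n+1} = y_n + (h/2)·(k1 + k2).
s=0.000000, y=2.210000:
  k1 = f(0.000000, 2.210000) = 1.237600
  k2 = f(0.510000, 2.841176) = 2.687559
  y ← 2.210000 + (0.51/2)·(1.237600 + 2.687559) = 3.210915
y(0.51) ≈ 3.2109

3.2109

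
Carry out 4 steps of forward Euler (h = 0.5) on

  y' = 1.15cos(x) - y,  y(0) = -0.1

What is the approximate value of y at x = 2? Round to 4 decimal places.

0.3878

Euler: y_{n+1} = y_n + h·f(x_n, y_n).
x=0.000000, y=-0.100000: f=1.250000 → y ← -0.100000 + 0.5·1.250000 = 0.525000
x=0.500000, y=0.525000: f=0.484220 → y ← 0.525000 + 0.5·0.484220 = 0.767110
x=1.000000, y=0.767110: f=-0.145762 → y ← 0.767110 + 0.5·(-0.145762) = 0.694229
x=1.500000, y=0.694229: f=-0.612881 → y ← 0.694229 + 0.5·(-0.612881) = 0.387788
y(2) ≈ 0.3878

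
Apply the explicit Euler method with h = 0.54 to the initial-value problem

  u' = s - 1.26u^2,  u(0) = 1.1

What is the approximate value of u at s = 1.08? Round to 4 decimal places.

0.5162

Euler: u_{n+1} = u_n + h·f(s_n, u_n).
s=0.000000, u=1.100000: f=-1.524600 → u ← 1.100000 + 0.54·(-1.524600) = 0.276716
s=0.540000, u=0.276716: f=0.443520 → u ← 0.276716 + 0.54·0.443520 = 0.516217
u(1.08) ≈ 0.5162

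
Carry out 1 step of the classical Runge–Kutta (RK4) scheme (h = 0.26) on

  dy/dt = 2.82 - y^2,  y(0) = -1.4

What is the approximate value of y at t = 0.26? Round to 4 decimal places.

RK4: k1 = f(t_n, y_n); k2 = f(t_n + h/2, y_n + (h/2)·k1); k3 = f(t_n + h/2, y_n + (h/2)·k2); k4 = f(t_n + h, y_n + h·k3); y_{n+1} = y_n + (h/6)·(k1 + 2k2 + 2k3 + k4).
t=0.000000, y=-1.400000:
  k1 = f(0.000000, -1.400000) = 0.860000
  k2 = f(0.130000, -1.288200) = 1.160541
  k3 = f(0.130000, -1.249130) = 1.259675
  k4 = f(0.260000, -1.072485) = 1.669777
  y ← -1.400000 + (0.26/6)·(k1 + 2k2 + 2k3 + k4) = -1.080624
y(0.26) ≈ -1.0806

-1.0806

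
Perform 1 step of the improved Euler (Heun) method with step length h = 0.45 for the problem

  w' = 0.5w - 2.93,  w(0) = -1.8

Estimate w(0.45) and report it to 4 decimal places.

-3.7174

Heun: k1 = f(t_n, w_n); k2 = f(t_n + h, w_n + h·k1); w_{n+1} = w_n + (h/2)·(k1 + k2).
t=0.000000, w=-1.800000:
  k1 = f(0.000000, -1.800000) = -3.830000
  k2 = f(0.450000, -3.523500) = -4.691750
  w ← -1.800000 + (0.45/2)·(-3.830000 + (-4.691750)) = -3.717394
w(0.45) ≈ -3.7174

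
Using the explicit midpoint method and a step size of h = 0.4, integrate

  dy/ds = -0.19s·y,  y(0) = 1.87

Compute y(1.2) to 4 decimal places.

Midpoint: k1 = f(s_n, y_n); k2 = f(s_n + h/2, y_n + (h/2)·k1); y_{n+1} = y_n + h·k2.
s=0.000000, y=1.870000:
  k1 = f(0.000000, 1.870000) = 0.000000
  k2 = f(0.200000, 1.870000) = -0.071060
  y ← 1.870000 + 0.4·(-0.071060) = 1.841576
s=0.400000, y=1.841576:
  k1 = f(0.400000, 1.841576) = -0.139960
  k2 = f(0.600000, 1.813584) = -0.206749
  y ← 1.841576 + 0.4·(-0.206749) = 1.758877
s=0.800000, y=1.758877:
  k1 = f(0.800000, 1.758877) = -0.267349
  k2 = f(1.000000, 1.705407) = -0.324027
  y ← 1.758877 + 0.4·(-0.324027) = 1.629266
y(1.2) ≈ 1.6293

1.6293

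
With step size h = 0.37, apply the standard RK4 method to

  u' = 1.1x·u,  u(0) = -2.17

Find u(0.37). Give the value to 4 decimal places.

RK4: k1 = f(x_n, u_n); k2 = f(x_n + h/2, u_n + (h/2)·k1); k3 = f(x_n + h/2, u_n + (h/2)·k2); k4 = f(x_n + h, u_n + h·k3); u_{n+1} = u_n + (h/6)·(k1 + 2k2 + 2k3 + k4).
x=0.000000, u=-2.170000:
  k1 = f(0.000000, -2.170000) = 0.000000
  k2 = f(0.185000, -2.170000) = -0.441595
  k3 = f(0.185000, -2.251695) = -0.458220
  k4 = f(0.370000, -2.339541) = -0.952193
  u ← -2.170000 + (0.37/6)·(k1 + 2k2 + 2k3 + k4) = -2.339696
u(0.37) ≈ -2.3397

-2.3397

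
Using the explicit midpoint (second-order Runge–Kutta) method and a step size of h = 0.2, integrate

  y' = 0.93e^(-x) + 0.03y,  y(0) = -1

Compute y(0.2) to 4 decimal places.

Midpoint: k1 = f(x_n, y_n); k2 = f(x_n + h/2, y_n + (h/2)·k1); y_{n+1} = y_n + h·k2.
x=0.000000, y=-1.000000:
  k1 = f(0.000000, -1.000000) = 0.900000
  k2 = f(0.100000, -0.910000) = 0.814199
  y ← -1.000000 + 0.2·0.814199 = -0.837160
y(0.2) ≈ -0.8372

-0.8372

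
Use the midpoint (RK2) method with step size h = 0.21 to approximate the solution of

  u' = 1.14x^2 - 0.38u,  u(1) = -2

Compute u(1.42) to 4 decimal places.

-1.0442

Midpoint: k1 = f(x_n, u_n); k2 = f(x_n + h/2, u_n + (h/2)·k1); u_{n+1} = u_n + h·k2.
x=1.000000, u=-2.000000:
  k1 = f(1.000000, -2.000000) = 1.900000
  k2 = f(1.105000, -1.800500) = 2.076158
  u ← -2.000000 + 0.21·2.076158 = -1.564007
x=1.210000, u=-1.564007:
  k1 = f(1.210000, -1.564007) = 2.263397
  k2 = f(1.315000, -1.326350) = 2.475330
  u ← -1.564007 + 0.21·2.475330 = -1.044188
u(1.42) ≈ -1.0442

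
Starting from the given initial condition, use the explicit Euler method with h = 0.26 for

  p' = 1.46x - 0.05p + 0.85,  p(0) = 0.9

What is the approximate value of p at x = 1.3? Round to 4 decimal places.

2.8939

Euler: p_{n+1} = p_n + h·f(x_n, p_n).
x=0.000000, p=0.900000: f=0.805000 → p ← 0.900000 + 0.26·0.805000 = 1.109300
x=0.260000, p=1.109300: f=1.174135 → p ← 1.109300 + 0.26·1.174135 = 1.414575
x=0.520000, p=1.414575: f=1.538471 → p ← 1.414575 + 0.26·1.538471 = 1.814578
x=0.780000, p=1.814578: f=1.898071 → p ← 1.814578 + 0.26·1.898071 = 2.308076
x=1.040000, p=2.308076: f=2.252996 → p ← 2.308076 + 0.26·2.252996 = 2.893855
p(1.3) ≈ 2.8939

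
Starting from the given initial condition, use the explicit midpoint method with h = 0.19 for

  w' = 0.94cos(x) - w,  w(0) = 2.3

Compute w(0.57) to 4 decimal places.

Midpoint: k1 = f(x_n, w_n); k2 = f(x_n + h/2, w_n + (h/2)·k1); w_{n+1} = w_n + h·k2.
x=0.000000, w=2.300000:
  k1 = f(0.000000, 2.300000) = -1.360000
  k2 = f(0.095000, 2.170800) = -1.235039
  w ← 2.300000 + 0.19·(-1.235039) = 2.065343
x=0.190000, w=2.065343:
  k1 = f(0.190000, 2.065343) = -1.142259
  k2 = f(0.285000, 1.956828) = -1.054746
  w ← 2.065343 + 0.19·(-1.054746) = 1.864941
x=0.380000, w=1.864941:
  k1 = f(0.380000, 1.864941) = -0.991996
  k2 = f(0.475000, 1.770701) = -0.934766
  w ← 1.864941 + 0.19·(-0.934766) = 1.687335
w(0.57) ≈ 1.6873

1.6873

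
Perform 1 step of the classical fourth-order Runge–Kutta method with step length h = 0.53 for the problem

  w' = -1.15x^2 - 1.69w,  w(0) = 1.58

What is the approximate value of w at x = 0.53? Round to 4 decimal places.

0.6046

RK4: k1 = f(x_n, w_n); k2 = f(x_n + h/2, w_n + (h/2)·k1); k3 = f(x_n + h/2, w_n + (h/2)·k2); k4 = f(x_n + h, w_n + h·k3); w_{n+1} = w_n + (h/6)·(k1 + 2k2 + 2k3 + k4).
x=0.000000, w=1.580000:
  k1 = f(0.000000, 1.580000) = -2.670200
  k2 = f(0.265000, 0.872397) = -1.555110
  k3 = f(0.265000, 1.167896) = -2.054503
  k4 = f(0.530000, 0.491113) = -1.153017
  w ← 1.580000 + (0.53/6)·(k1 + 2k2 + 2k3 + k4) = 0.604584
w(0.53) ≈ 0.6046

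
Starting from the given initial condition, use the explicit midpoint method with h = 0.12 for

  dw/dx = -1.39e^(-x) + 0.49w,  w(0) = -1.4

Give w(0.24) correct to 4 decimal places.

-1.8901

Midpoint: k1 = f(x_n, w_n); k2 = f(x_n + h/2, w_n + (h/2)·k1); w_{n+1} = w_n + h·k2.
x=0.000000, w=-1.400000:
  k1 = f(0.000000, -1.400000) = -2.076000
  k2 = f(0.060000, -1.524560) = -2.056087
  w ← -1.400000 + 0.12·(-2.056087) = -1.646730
x=0.120000, w=-1.646730:
  k1 = f(0.120000, -1.646730) = -2.039717
  k2 = f(0.180000, -1.769113) = -2.027891
  w ← -1.646730 + 0.12·(-2.027891) = -1.890077
w(0.24) ≈ -1.8901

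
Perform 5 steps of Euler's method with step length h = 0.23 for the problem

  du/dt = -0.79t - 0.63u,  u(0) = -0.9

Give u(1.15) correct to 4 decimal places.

-0.7731

Euler: u_{n+1} = u_n + h·f(t_n, u_n).
t=0.000000, u=-0.900000: f=0.567000 → u ← -0.900000 + 0.23·0.567000 = -0.769590
t=0.230000, u=-0.769590: f=0.303142 → u ← -0.769590 + 0.23·0.303142 = -0.699867
t=0.460000, u=-0.699867: f=0.077516 → u ← -0.699867 + 0.23·0.077516 = -0.682039
t=0.690000, u=-0.682039: f=-0.115416 → u ← -0.682039 + 0.23·(-0.115416) = -0.708584
t=0.920000, u=-0.708584: f=-0.280392 → u ← -0.708584 + 0.23·(-0.280392) = -0.773074
u(1.15) ≈ -0.7731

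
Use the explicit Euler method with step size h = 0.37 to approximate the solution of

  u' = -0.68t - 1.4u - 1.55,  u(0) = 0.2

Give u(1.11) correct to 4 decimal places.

-1.1918

Euler: u_{n+1} = u_n + h·f(t_n, u_n).
t=0.000000, u=0.200000: f=-1.830000 → u ← 0.200000 + 0.37·(-1.830000) = -0.477100
t=0.370000, u=-0.477100: f=-1.133660 → u ← -0.477100 + 0.37·(-1.133660) = -0.896554
t=0.740000, u=-0.896554: f=-0.798024 → u ← -0.896554 + 0.37·(-0.798024) = -1.191823
u(1.11) ≈ -1.1918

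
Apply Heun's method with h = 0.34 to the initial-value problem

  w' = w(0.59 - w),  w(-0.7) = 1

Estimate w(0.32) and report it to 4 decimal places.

0.7642

Heun: k1 = f(t_n, w_n); k2 = f(t_n + h, w_n + h·k1); w_{n+1} = w_n + (h/2)·(k1 + k2).
t=-0.700000, w=1.000000:
  k1 = f(-0.700000, 1.000000) = -0.410000
  k2 = f(-0.360000, 0.860600) = -0.232878
  w ← 1.000000 + (0.34/2)·(-0.410000 + (-0.232878)) = 0.890711
t=-0.360000, w=0.890711:
  k1 = f(-0.360000, 0.890711) = -0.267846
  k2 = f(-0.020000, 0.799643) = -0.167640
  w ← 0.890711 + (0.34/2)·(-0.267846 + (-0.167640)) = 0.816678
t=-0.020000, w=0.816678:
  k1 = f(-0.020000, 0.816678) = -0.185123
  k2 = f(0.320000, 0.753736) = -0.123414
  w ← 0.816678 + (0.34/2)·(-0.185123 + (-0.123414)) = 0.764227
w(0.32) ≈ 0.7642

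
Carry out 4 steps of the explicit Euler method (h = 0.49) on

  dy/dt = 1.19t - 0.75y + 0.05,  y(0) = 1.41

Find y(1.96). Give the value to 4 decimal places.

Euler: y_{n+1} = y_n + h·f(t_n, y_n).
t=0.000000, y=1.410000: f=-1.007500 → y ← 1.410000 + 0.49·(-1.007500) = 0.916325
t=0.490000, y=0.916325: f=-0.054144 → y ← 0.916325 + 0.49·(-0.054144) = 0.889795
t=0.980000, y=0.889795: f=0.548854 → y ← 0.889795 + 0.49·0.548854 = 1.158733
t=1.470000, y=1.158733: f=0.930250 → y ← 1.158733 + 0.49·0.930250 = 1.614556
y(1.96) ≈ 1.6146

1.6146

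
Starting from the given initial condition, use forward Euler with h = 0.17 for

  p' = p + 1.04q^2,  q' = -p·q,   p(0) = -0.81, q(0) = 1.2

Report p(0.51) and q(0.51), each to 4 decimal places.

-0.1515, 1.6510

Euler on (p,q): p_{n+1} = p_n + h·p', q_{n+1} = q_n + h·q'.
0.000000: (-0.810000, 1.200000); f=(0.687600, 0.972000) → (-0.693108, 1.365240)
0.170000: (-0.693108, 1.365240); f=(1.245327, 0.946259) → (-0.481402, 1.526104)
0.340000: (-0.481402, 1.526104); f=(1.940751, 0.734670) → (-0.151475, 1.650998)
(p(0.51), q(0.51)) ≈ (-0.1515, 1.6510)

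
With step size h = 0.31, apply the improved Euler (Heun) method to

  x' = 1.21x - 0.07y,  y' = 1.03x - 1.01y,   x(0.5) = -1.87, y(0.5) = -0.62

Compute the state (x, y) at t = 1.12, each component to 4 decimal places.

Heun on (x,y): k1 = f(t_n, state_n); k2 = f(t_n + h, state_n + h·k1); state_{n+1} = state_n + (h/2)·(k1 + k2).
0.500000: (-1.870000, -0.620000)
  k1 = (-2.219300, -1.299900)
  predictor → (-2.557983, -1.022969)
  k2 = (-3.023552, -1.601524)
  → (-2.682642, -1.069721)
0.810000: (-2.682642, -1.069721)
  k1 = (-3.171116, -1.682703)
  predictor → (-3.665688, -1.591359)
  k2 = (-4.324087, -2.168386)
  → (-3.844399, -1.666640)
(x(1.12), y(1.12)) ≈ (-3.8444, -1.6666)

-3.8444, -1.6666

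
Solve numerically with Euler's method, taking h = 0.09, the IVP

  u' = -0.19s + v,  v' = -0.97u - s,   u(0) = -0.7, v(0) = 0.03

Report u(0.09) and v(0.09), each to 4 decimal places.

Euler on (u,v): u_{n+1} = u_n + h·u', v_{n+1} = v_n + h·v'.
0.000000: (-0.700000, 0.030000); f=(0.030000, 0.679000) → (-0.697300, 0.091110)
(u(0.09), v(0.09)) ≈ (-0.6973, 0.0911)

-0.6973, 0.0911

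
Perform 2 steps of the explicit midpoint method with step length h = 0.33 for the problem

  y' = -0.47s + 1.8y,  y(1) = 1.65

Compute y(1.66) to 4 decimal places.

4.4771

Midpoint: k1 = f(s_n, y_n); k2 = f(s_n + h/2, y_n + (h/2)·k1); y_{n+1} = y_n + h·k2.
s=1.000000, y=1.650000:
  k1 = f(1.000000, 1.650000) = 2.500000
  k2 = f(1.165000, 2.062500) = 3.164950
  y ← 1.650000 + 0.33·3.164950 = 2.694433
s=1.330000, y=2.694433:
  k1 = f(1.330000, 2.694433) = 4.224880
  k2 = f(1.495000, 3.391539) = 5.402120
  y ← 2.694433 + 0.33·5.402120 = 4.477133
y(1.66) ≈ 4.4771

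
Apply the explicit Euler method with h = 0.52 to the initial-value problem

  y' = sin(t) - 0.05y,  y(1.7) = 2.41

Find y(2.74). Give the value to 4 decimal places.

Euler: y_{n+1} = y_n + h·f(t_n, y_n).
t=1.700000, y=2.410000: f=0.871165 → y ← 2.410000 + 0.52·0.871165 = 2.863006
t=2.220000, y=2.863006: f=0.653415 → y ← 2.863006 + 0.52·0.653415 = 3.202782
y(2.74) ≈ 3.2028

3.2028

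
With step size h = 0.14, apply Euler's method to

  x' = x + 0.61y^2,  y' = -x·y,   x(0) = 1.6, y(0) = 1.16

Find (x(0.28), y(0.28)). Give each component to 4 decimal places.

Euler on (x,y): x_{n+1} = x_n + h·x', y_{n+1} = y_n + h·y'.
0.000000: (1.600000, 1.160000); f=(2.420816, -1.856000) → (1.938914, 0.900160)
0.140000: (1.938914, 0.900160); f=(2.433190, -1.745333) → (2.279561, 0.655813)
(x(0.28), y(0.28)) ≈ (2.2796, 0.6558)

2.2796, 0.6558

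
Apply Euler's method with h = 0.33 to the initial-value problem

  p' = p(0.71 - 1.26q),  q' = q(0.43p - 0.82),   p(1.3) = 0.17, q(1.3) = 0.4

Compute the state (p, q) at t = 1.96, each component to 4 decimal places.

0.2013, 0.2276

Euler on (p,q): p_{n+1} = p_n + h·p', q_{n+1} = q_n + h·q'.
1.300000: (0.170000, 0.400000); f=(0.035020, -0.298760) → (0.181557, 0.301409)
1.630000: (0.181557, 0.301409); f=(0.059954, -0.223625) → (0.201342, 0.227613)
(p(1.96), q(1.96)) ≈ (0.2013, 0.2276)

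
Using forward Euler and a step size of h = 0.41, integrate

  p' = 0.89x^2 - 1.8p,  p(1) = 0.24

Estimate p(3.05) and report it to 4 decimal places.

3.1167

Euler: p_{n+1} = p_n + h·f(x_n, p_n).
x=1.000000, p=0.240000: f=0.458000 → p ← 0.240000 + 0.41·0.458000 = 0.427780
x=1.410000, p=0.427780: f=0.999405 → p ← 0.427780 + 0.41·0.999405 = 0.837536
x=1.820000, p=0.837536: f=1.440471 → p ← 0.837536 + 0.41·1.440471 = 1.428129
x=2.230000, p=1.428129: f=1.855248 → p ← 1.428129 + 0.41·1.855248 = 2.188781
x=2.640000, p=2.188781: f=2.263138 → p ← 2.188781 + 0.41·2.263138 = 3.116668
p(3.05) ≈ 3.1167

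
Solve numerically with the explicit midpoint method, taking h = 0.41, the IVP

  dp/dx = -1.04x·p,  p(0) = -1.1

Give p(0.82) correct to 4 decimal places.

-0.7636

Midpoint: k1 = f(x_n, p_n); k2 = f(x_n + h/2, p_n + (h/2)·k1); p_{n+1} = p_n + h·k2.
x=0.000000, p=-1.100000:
  k1 = f(0.000000, -1.100000) = 0.000000
  k2 = f(0.205000, -1.100000) = 0.234520
  p ← -1.100000 + 0.41·0.234520 = -1.003847
x=0.410000, p=-1.003847:
  k1 = f(0.410000, -1.003847) = 0.428040
  k2 = f(0.615000, -0.916099) = 0.585937
  p ← -1.003847 + 0.41·0.585937 = -0.763613
p(0.82) ≈ -0.7636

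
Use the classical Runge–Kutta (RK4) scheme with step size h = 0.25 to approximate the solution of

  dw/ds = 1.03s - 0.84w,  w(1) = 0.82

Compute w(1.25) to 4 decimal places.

RK4: k1 = f(s_n, w_n); k2 = f(s_n + h/2, w_n + (h/2)·k1); k3 = f(s_n + h/2, w_n + (h/2)·k2); k4 = f(s_n + h, w_n + h·k3); w_{n+1} = w_n + (h/6)·(k1 + 2k2 + 2k3 + k4).
s=1.000000, w=0.820000:
  k1 = f(1.000000, 0.820000) = 0.341200
  k2 = f(1.125000, 0.862650) = 0.434124
  k3 = f(1.125000, 0.874265) = 0.424367
  k4 = f(1.250000, 0.926092) = 0.509583
  w ← 0.820000 + (0.25/6)·(k1 + 2k2 + 2k3 + k4) = 0.926990
w(1.25) ≈ 0.9270

0.9270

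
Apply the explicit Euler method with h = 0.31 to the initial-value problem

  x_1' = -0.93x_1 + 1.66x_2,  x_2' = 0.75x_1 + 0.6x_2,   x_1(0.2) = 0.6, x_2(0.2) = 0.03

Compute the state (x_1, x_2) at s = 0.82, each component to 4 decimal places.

Euler on (x_1,x_2): x_1_{n+1} = x_1_n + h·x_1', x_2_{n+1} = x_2_n + h·x_2'.
0.200000: (0.600000, 0.030000); f=(-0.508200, 0.468000) → (0.442458, 0.175080)
0.510000: (0.442458, 0.175080); f=(-0.120853, 0.436891) → (0.404994, 0.310516)
(x_1(0.82), x_2(0.82)) ≈ (0.4050, 0.3105)

0.4050, 0.3105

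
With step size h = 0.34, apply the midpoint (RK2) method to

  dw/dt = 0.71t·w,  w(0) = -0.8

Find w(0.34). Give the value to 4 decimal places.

-0.8328

Midpoint: k1 = f(t_n, w_n); k2 = f(t_n + h/2, w_n + (h/2)·k1); w_{n+1} = w_n + h·k2.
t=0.000000, w=-0.800000:
  k1 = f(0.000000, -0.800000) = 0.000000
  k2 = f(0.170000, -0.800000) = -0.096560
  w ← -0.800000 + 0.34·(-0.096560) = -0.832830
w(0.34) ≈ -0.8328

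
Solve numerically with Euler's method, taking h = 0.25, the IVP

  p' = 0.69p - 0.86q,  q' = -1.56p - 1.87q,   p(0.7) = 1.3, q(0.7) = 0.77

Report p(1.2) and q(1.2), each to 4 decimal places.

1.6139, -0.5815

Euler on (p,q): p_{n+1} = p_n + h·p', q_{n+1} = q_n + h·q'.
0.700000: (1.300000, 0.770000); f=(0.234800, -3.467900) → (1.358700, -0.096975)
0.950000: (1.358700, -0.096975); f=(1.020901, -1.938229) → (1.613925, -0.581532)
(p(1.2), q(1.2)) ≈ (1.6139, -0.5815)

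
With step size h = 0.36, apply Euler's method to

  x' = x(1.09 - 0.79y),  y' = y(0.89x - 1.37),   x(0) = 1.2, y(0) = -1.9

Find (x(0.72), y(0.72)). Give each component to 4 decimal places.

Euler on (x,y): x_{n+1} = x_n + h·x', y_{n+1} = y_n + h·y'.
0.000000: (1.200000, -1.900000); f=(3.109200, 0.573800) → (2.319312, -1.693432)
0.360000: (2.319312, -1.693432); f=(5.630852, -1.175560) → (4.346419, -2.116633)
(x(0.72), y(0.72)) ≈ (4.3464, -2.1166)

4.3464, -2.1166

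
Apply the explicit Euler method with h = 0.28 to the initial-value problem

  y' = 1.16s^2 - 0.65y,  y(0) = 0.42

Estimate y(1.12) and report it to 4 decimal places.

Euler: y_{n+1} = y_n + h·f(s_n, y_n).
s=0.000000, y=0.420000: f=-0.273000 → y ← 0.420000 + 0.28·(-0.273000) = 0.343560
s=0.280000, y=0.343560: f=-0.132370 → y ← 0.343560 + 0.28·(-0.132370) = 0.306496
s=0.560000, y=0.306496: f=0.164553 → y ← 0.306496 + 0.28·0.164553 = 0.352571
s=0.840000, y=0.352571: f=0.589325 → y ← 0.352571 + 0.28·0.589325 = 0.517582
y(1.12) ≈ 0.5176

0.5176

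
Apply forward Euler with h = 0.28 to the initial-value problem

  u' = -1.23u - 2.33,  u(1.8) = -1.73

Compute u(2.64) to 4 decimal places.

-1.8480

Euler: u_{n+1} = u_n + h·f(x_n, u_n).
x=1.800000, u=-1.730000: f=-0.202100 → u ← -1.730000 + 0.28·(-0.202100) = -1.786588
x=2.080000, u=-1.786588: f=-0.132497 → u ← -1.786588 + 0.28·(-0.132497) = -1.823687
x=2.360000, u=-1.823687: f=-0.086865 → u ← -1.823687 + 0.28·(-0.086865) = -1.848009
u(2.64) ≈ -1.8480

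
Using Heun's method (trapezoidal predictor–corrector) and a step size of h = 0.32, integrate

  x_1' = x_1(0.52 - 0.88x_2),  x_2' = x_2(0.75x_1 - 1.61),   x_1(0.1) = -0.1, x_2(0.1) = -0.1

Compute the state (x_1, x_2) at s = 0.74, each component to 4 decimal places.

-0.1439, -0.0365

Heun on (x_1,x_2): k1 = f(s_n, state_n); k2 = f(s_n + h, state_n + h·k1); state_{n+1} = state_n + (h/2)·(k1 + k2).
0.100000: (-0.100000, -0.100000)
  k1 = (-0.060800, 0.168500)
  predictor → (-0.119456, -0.046080)
  k2 = (-0.066961, 0.078317)
  → (-0.120442, -0.060509)
0.420000: (-0.120442, -0.060509)
  k1 = (-0.069043, 0.102886)
  predictor → (-0.142536, -0.027586)
  k2 = (-0.077579, 0.047362)
  → (-0.143901, -0.036470)
(x_1(0.74), x_2(0.74)) ≈ (-0.1439, -0.0365)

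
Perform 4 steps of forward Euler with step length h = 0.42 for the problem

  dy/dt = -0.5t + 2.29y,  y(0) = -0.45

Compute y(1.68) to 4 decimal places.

-7.6156

Euler: y_{n+1} = y_n + h·f(t_n, y_n).
t=0.000000, y=-0.450000: f=-1.030500 → y ← -0.450000 + 0.42·(-1.030500) = -0.882810
t=0.420000, y=-0.882810: f=-2.231635 → y ← -0.882810 + 0.42·(-2.231635) = -1.820097
t=0.840000, y=-1.820097: f=-4.588021 → y ← -1.820097 + 0.42·(-4.588021) = -3.747066
t=1.260000, y=-3.747066: f=-9.210780 → y ← -3.747066 + 0.42·(-9.210780) = -7.615593
y(1.68) ≈ -7.6156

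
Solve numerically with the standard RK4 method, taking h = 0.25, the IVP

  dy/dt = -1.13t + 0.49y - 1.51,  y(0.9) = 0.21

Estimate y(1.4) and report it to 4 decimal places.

RK4: k1 = f(t_n, y_n); k2 = f(t_n + h/2, y_n + (h/2)·k1); k3 = f(t_n + h/2, y_n + (h/2)·k2); k4 = f(t_n + h, y_n + h·k3); y_{n+1} = y_n + (h/6)·(k1 + 2k2 + 2k3 + k4).
t=0.900000, y=0.210000:
  k1 = f(0.900000, 0.210000) = -2.424100
  k2 = f(1.025000, -0.093013) = -2.713826
  k3 = f(1.025000, -0.129228) = -2.731572
  k4 = f(1.150000, -0.472893) = -3.041218
  y ← 0.210000 + (0.25/6)·(k1 + 2k2 + 2k3 + k4) = -0.471505
t=1.150000, y=-0.471505:
  k1 = f(1.150000, -0.471505) = -3.040537
  k2 = f(1.275000, -0.851572) = -3.368020
  k3 = f(1.275000, -0.892507) = -3.388079
  k4 = f(1.400000, -1.318524) = -3.738077
  y ← -0.471505 + (0.25/6)·(k1 + 2k2 + 2k3 + k4) = -1.316955
y(1.4) ≈ -1.3170

-1.3170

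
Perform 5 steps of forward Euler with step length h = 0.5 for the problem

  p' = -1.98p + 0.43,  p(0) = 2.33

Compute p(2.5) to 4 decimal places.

Euler: p_{n+1} = p_n + h·f(s_n, p_n).
s=0.000000, p=2.330000: f=-4.183400 → p ← 2.330000 + 0.5·(-4.183400) = 0.238300
s=0.500000, p=0.238300: f=-0.041834 → p ← 0.238300 + 0.5·(-0.041834) = 0.217383
s=1.000000, p=0.217383: f=-0.000418 → p ← 0.217383 + 0.5·(-0.000418) = 0.217174
s=1.500000, p=0.217174: f=-0.000004 → p ← 0.217174 + 0.5·(-0.000004) = 0.217172
s=2.000000, p=0.217172: f=0.000000 → p ← 0.217172 + 0.5·0.000000 = 0.217172
p(2.5) ≈ 0.2172

0.2172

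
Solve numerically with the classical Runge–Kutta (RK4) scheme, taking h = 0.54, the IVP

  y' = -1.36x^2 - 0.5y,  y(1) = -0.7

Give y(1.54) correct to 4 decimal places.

RK4: k1 = f(x_n, y_n); k2 = f(x_n + h/2, y_n + (h/2)·k1); k3 = f(x_n + h/2, y_n + (h/2)·k2); k4 = f(x_n + h, y_n + h·k3); y_{n+1} = y_n + (h/6)·(k1 + 2k2 + 2k3 + k4).
x=1.000000, y=-0.700000:
  k1 = f(1.000000, -0.700000) = -1.010000
  k2 = f(1.270000, -0.972700) = -1.707194
  k3 = f(1.270000, -1.160942) = -1.613073
  k4 = f(1.540000, -1.571059) = -2.439846
  y ← -0.700000 + (0.54/6)·(k1 + 2k2 + 2k3 + k4) = -1.608134
y(1.54) ≈ -1.6081

-1.6081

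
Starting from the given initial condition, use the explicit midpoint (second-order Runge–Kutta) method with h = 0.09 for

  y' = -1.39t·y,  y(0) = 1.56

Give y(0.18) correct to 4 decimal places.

1.5252

Midpoint: k1 = f(t_n, y_n); k2 = f(t_n + h/2, y_n + (h/2)·k1); y_{n+1} = y_n + h·k2.
t=0.000000, y=1.560000:
  k1 = f(0.000000, 1.560000) = 0.000000
  k2 = f(0.045000, 1.560000) = -0.097578
  y ← 1.560000 + 0.09·(-0.097578) = 1.551218
t=0.090000, y=1.551218:
  k1 = f(0.090000, 1.551218) = -0.194057
  k2 = f(0.135000, 1.542485) = -0.289447
  y ← 1.551218 + 0.09·(-0.289447) = 1.525168
y(0.18) ≈ 1.5252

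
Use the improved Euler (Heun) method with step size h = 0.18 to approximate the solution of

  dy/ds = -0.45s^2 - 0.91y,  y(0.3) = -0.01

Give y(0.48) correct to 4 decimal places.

Heun: k1 = f(s_n, y_n); k2 = f(s_n + h, y_n + h·k1); y_{n+1} = y_n + (h/2)·(k1 + k2).
s=0.300000, y=-0.010000:
  k1 = f(0.300000, -0.010000) = -0.031400
  k2 = f(0.480000, -0.015652) = -0.089437
  y ← -0.010000 + (0.18/2)·(-0.031400 + (-0.089437)) = -0.020875
y(0.48) ≈ -0.0209

-0.0209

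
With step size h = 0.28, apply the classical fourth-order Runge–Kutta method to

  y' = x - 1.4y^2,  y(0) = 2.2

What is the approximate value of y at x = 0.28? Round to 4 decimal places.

RK4: k1 = f(x_n, y_n); k2 = f(x_n + h/2, y_n + (h/2)·k1); k3 = f(x_n + h/2, y_n + (h/2)·k2); k4 = f(x_n + h, y_n + h·k3); y_{n+1} = y_n + (h/6)·(k1 + 2k2 + 2k3 + k4).
x=0.000000, y=2.200000:
  k1 = f(0.000000, 2.200000) = -6.776000
  k2 = f(0.140000, 1.251360) = -2.052263
  k3 = f(0.140000, 1.912683) = -4.981700
  k4 = f(0.280000, 0.805124) = -0.627514
  y ← 2.200000 + (0.28/6)·(k1 + 2k2 + 2k3 + k4) = 1.197999
y(0.28) ≈ 1.1980

1.1980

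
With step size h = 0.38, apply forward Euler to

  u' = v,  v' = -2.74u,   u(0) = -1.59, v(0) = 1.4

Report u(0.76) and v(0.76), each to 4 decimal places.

Euler on (u,v): u_{n+1} = u_n + h·u', v_{n+1} = v_n + h·v'.
0.000000: (-1.590000, 1.400000); f=(1.400000, 4.356600) → (-1.058000, 3.055508)
0.380000: (-1.058000, 3.055508); f=(3.055508, 2.898920) → (0.103093, 4.157098)
(u(0.76), v(0.76)) ≈ (0.1031, 4.1571)

0.1031, 4.1571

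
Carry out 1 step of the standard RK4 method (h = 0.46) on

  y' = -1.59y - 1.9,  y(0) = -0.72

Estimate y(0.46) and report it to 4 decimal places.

-0.9657

RK4: k1 = f(t_n, y_n); k2 = f(t_n + h/2, y_n + (h/2)·k1); k3 = f(t_n + h/2, y_n + (h/2)·k2); k4 = f(t_n + h, y_n + h·k3); y_{n+1} = y_n + (h/6)·(k1 + 2k2 + 2k3 + k4).
t=0.000000, y=-0.720000:
  k1 = f(0.000000, -0.720000) = -0.755200
  k2 = f(0.230000, -0.893696) = -0.479023
  k3 = f(0.230000, -0.830175) = -0.580021
  k4 = f(0.460000, -0.986810) = -0.330973
  y ← -0.720000 + (0.46/6)·(k1 + 2k2 + 2k3 + k4) = -0.965660
y(0.46) ≈ -0.9657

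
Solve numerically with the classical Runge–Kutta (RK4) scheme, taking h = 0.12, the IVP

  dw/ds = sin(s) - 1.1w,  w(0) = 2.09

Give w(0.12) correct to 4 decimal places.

1.8384

RK4: k1 = f(s_n, w_n); k2 = f(s_n + h/2, w_n + (h/2)·k1); k3 = f(s_n + h/2, w_n + (h/2)·k2); k4 = f(s_n + h, w_n + h·k3); w_{n+1} = w_n + (h/6)·(k1 + 2k2 + 2k3 + k4).
s=0.000000, w=2.090000:
  k1 = f(0.000000, 2.090000) = -2.299000
  k2 = f(0.060000, 1.952060) = -2.087302
  k3 = f(0.060000, 1.964762) = -2.101274
  k4 = f(0.120000, 1.837847) = -1.901920
  w ← 2.090000 + (0.12/6)·(k1 + 2k2 + 2k3 + k4) = 1.838439
w(0.12) ≈ 1.8384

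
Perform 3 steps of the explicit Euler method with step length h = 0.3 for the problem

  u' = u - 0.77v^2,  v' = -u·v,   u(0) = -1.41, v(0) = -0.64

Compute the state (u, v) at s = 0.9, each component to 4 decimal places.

-3.9840, -2.6006

Euler on (u,v): u_{n+1} = u_n + h·u', v_{n+1} = v_n + h·v'.
0.000000: (-1.410000, -0.640000); f=(-1.725392, -0.902400) → (-1.927618, -0.910720)
0.300000: (-1.927618, -0.910720); f=(-2.566264, -1.755520) → (-2.697497, -1.437376)
0.600000: (-2.697497, -1.437376); f=(-4.288355, -3.877317) → (-3.984003, -2.600571)
(u(0.9), v(0.9)) ≈ (-3.9840, -2.6006)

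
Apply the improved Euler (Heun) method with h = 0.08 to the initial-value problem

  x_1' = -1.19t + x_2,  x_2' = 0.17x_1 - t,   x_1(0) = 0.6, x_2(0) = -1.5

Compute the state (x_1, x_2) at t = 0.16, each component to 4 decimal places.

Heun on (x_1,x_2): k1 = f(t_n, state_n); k2 = f(t_n + h, state_n + h·k1); state_{n+1} = state_n + (h/2)·(k1 + k2).
0.000000: (0.600000, -1.500000)
  k1 = (-1.500000, 0.102000)
  predictor → (0.480000, -1.491840)
  k2 = (-1.587040, 0.001600)
  → (0.476518, -1.495856)
0.080000: (0.476518, -1.495856)
  k1 = (-1.591056, 0.001008)
  predictor → (0.349234, -1.495775)
  k2 = (-1.686175, -0.100630)
  → (0.345429, -1.499841)
(x_1(0.16), x_2(0.16)) ≈ (0.3454, -1.4998)

0.3454, -1.4998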